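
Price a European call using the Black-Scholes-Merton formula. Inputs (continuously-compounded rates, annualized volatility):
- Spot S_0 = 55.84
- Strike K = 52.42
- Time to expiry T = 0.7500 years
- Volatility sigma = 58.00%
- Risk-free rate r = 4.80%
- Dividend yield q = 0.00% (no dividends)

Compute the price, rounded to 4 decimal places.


Answer: Price = 13.3876

Derivation:
d1 = (ln(S/K) + (r - q + 0.5*sigma^2) * T) / (sigma * sqrt(T)) = 0.44864548
d2 = d1 - sigma * sqrt(T) = -0.05364926
exp(-rT) = 0.96464029; exp(-qT) = 1.00000000
C = S_0 * exp(-qT) * N(d1) - K * exp(-rT) * N(d2)
N(d1) = 0.67315629; N(d2) = 0.47860731
C = 55.8400 * 1.00000000 * 0.67315629 - 52.4200 * 0.96464029 * 0.47860731 = 13.3876


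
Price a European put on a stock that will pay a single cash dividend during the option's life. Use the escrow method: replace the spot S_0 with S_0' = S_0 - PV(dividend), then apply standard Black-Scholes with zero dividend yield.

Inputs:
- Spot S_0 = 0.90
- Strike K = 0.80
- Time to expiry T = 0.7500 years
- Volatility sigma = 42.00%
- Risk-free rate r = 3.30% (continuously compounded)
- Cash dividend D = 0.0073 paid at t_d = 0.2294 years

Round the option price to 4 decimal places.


Answer: Price = 0.0726

Derivation:
PV(D) = D * exp(-r * t_d) = 0.0073 * 0.99245838 = 0.00724495
S_0' = S_0 - PV(D) = 0.9000 - 0.00724495 = 0.89275505
d1 = (ln(S_0'/K) + (r + sigma^2/2)*T) / (sigma*sqrt(T)) = 0.55150840
d2 = d1 - sigma*sqrt(T) = 0.18777773
exp(-rT) = 0.97555377
N(-d1) = 0.29064260; N(-d2) = 0.42552545
P = K * exp(-rT) * N(-d2) - S_0' * N(-d1) = 0.8000 * 0.97555377 * 0.42552545 - 0.89275505 * 0.29064260 = 0.0726


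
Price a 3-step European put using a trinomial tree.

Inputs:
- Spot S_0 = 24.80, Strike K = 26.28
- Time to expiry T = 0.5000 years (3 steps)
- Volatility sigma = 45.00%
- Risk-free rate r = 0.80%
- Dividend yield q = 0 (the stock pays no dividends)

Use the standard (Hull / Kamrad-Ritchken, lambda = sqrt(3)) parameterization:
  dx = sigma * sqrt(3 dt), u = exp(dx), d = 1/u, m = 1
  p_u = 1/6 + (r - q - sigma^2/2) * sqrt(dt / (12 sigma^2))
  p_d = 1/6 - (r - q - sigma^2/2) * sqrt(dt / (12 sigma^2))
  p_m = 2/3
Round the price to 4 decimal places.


dt = T/N = 0.166667; dx = sigma*sqrt(3*dt) = 0.318198
u = exp(dx) = 1.374648; d = 1/u = 0.727459
p_u = 0.142245, p_m = 0.666667, p_d = 0.191088
Discount per step: exp(-r*dt) = 0.998668
Stock lattice S(k, j) with j the centered position index:
  k=0: S(0,+0) = 24.8000
  k=1: S(1,-1) = 18.0410; S(1,+0) = 24.8000; S(1,+1) = 34.0913
  k=2: S(2,-2) = 13.1241; S(2,-1) = 18.0410; S(2,+0) = 24.8000; S(2,+1) = 34.0913; S(2,+2) = 46.8635
  k=3: S(3,-3) = 9.5472; S(3,-2) = 13.1241; S(3,-1) = 18.0410; S(3,+0) = 24.8000; S(3,+1) = 34.0913; S(3,+2) = 46.8635; S(3,+3) = 64.4209
Terminal payoffs V(N, j) = max(K - S_T, 0):
  V(3,-3) = 16.732785; V(3,-2) = 13.155935; V(3,-1) = 8.239024; V(3,+0) = 1.480000; V(3,+1) = 0.000000; V(3,+2) = 0.000000; V(3,+3) = 0.000000
Backward induction: V(k, j) = exp(-r*dt) * [p_u * V(k+1, j+1) + p_m * V(k+1, j) + p_d * V(k+1, j-1)]
  V(2,-2) = exp(-r*dt) * [p_u*8.239024 + p_m*13.155935 + p_d*16.732785] = 13.122513
  V(2,-1) = exp(-r*dt) * [p_u*1.480000 + p_m*8.239024 + p_d*13.155935] = 8.206199
  V(2,+0) = exp(-r*dt) * [p_u*0.000000 + p_m*1.480000 + p_d*8.239024] = 2.557633
  V(2,+1) = exp(-r*dt) * [p_u*0.000000 + p_m*0.000000 + p_d*1.480000] = 0.282433
  V(2,+2) = exp(-r*dt) * [p_u*0.000000 + p_m*0.000000 + p_d*0.000000] = 0.000000
  V(1,-1) = exp(-r*dt) * [p_u*2.557633 + p_m*8.206199 + p_d*13.122513] = 8.331050
  V(1,+0) = exp(-r*dt) * [p_u*0.282433 + p_m*2.557633 + p_d*8.206199] = 3.308955
  V(1,+1) = exp(-r*dt) * [p_u*0.000000 + p_m*0.282433 + p_d*2.557633] = 0.676120
  V(0,+0) = exp(-r*dt) * [p_u*0.676120 + p_m*3.308955 + p_d*8.331050] = 3.888920

Answer: Price = V(0,0) = 3.8889


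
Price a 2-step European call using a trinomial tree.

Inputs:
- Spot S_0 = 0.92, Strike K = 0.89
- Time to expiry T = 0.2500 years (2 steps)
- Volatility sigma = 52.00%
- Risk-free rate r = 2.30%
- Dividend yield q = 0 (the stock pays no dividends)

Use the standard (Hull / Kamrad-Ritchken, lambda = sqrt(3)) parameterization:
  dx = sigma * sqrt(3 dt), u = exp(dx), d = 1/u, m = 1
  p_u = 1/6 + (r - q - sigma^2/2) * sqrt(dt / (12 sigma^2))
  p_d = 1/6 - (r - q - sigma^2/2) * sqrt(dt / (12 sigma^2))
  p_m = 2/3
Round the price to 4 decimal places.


dt = T/N = 0.125000; dx = sigma*sqrt(3*dt) = 0.318434
u = exp(dx) = 1.374972; d = 1/u = 0.727287
p_u = 0.144645, p_m = 0.666667, p_d = 0.188689
Discount per step: exp(-r*dt) = 0.997129
Stock lattice S(k, j) with j the centered position index:
  k=0: S(0,+0) = 0.9200
  k=1: S(1,-1) = 0.6691; S(1,+0) = 0.9200; S(1,+1) = 1.2650
  k=2: S(2,-2) = 0.4866; S(2,-1) = 0.6691; S(2,+0) = 0.9200; S(2,+1) = 1.2650; S(2,+2) = 1.7393
Terminal payoffs V(N, j) = max(S_T - K, 0):
  V(2,-2) = 0.000000; V(2,-1) = 0.000000; V(2,+0) = 0.030000; V(2,+1) = 0.374975; V(2,+2) = 0.849305
Backward induction: V(k, j) = exp(-r*dt) * [p_u * V(k+1, j+1) + p_m * V(k+1, j) + p_d * V(k+1, j-1)]
  V(1,-1) = exp(-r*dt) * [p_u*0.030000 + p_m*0.000000 + p_d*0.000000] = 0.004327
  V(1,+0) = exp(-r*dt) * [p_u*0.374975 + p_m*0.030000 + p_d*0.000000] = 0.074025
  V(1,+1) = exp(-r*dt) * [p_u*0.849305 + p_m*0.374975 + p_d*0.030000] = 0.377405
  V(0,+0) = exp(-r*dt) * [p_u*0.377405 + p_m*0.074025 + p_d*0.004327] = 0.104455

Answer: Price = V(0,0) = 0.1045


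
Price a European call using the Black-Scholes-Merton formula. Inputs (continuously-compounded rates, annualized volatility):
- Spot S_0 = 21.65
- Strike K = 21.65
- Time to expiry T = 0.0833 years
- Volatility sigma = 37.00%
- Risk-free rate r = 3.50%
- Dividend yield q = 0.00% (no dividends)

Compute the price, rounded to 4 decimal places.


Answer: Price = 0.9524

Derivation:
d1 = (ln(S/K) + (r - q + 0.5*sigma^2) * T) / (sigma * sqrt(T)) = 0.08069586
d2 = d1 - sigma * sqrt(T) = -0.02609257
exp(-rT) = 0.99708875; exp(-qT) = 1.00000000
C = S_0 * exp(-qT) * N(d1) - K * exp(-rT) * N(d2)
N(d1) = 0.53215809; N(d2) = 0.48959175
C = 21.6500 * 1.00000000 * 0.53215809 - 21.6500 * 0.99708875 * 0.48959175 = 0.9524


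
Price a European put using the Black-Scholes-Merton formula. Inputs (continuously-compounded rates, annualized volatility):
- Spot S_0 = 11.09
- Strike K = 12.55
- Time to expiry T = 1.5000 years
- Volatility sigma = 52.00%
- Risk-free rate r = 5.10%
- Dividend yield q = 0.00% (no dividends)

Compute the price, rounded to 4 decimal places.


d1 = (ln(S/K) + (r - q + 0.5*sigma^2) * T) / (sigma * sqrt(T)) = 0.24435723
d2 = d1 - sigma * sqrt(T) = -0.39251011
exp(-rT) = 0.92635291; exp(-qT) = 1.00000000
P = K * exp(-rT) * N(-d2) - S_0 * exp(-qT) * N(-d1)
N(-d1) = 0.40347708; N(-d2) = 0.65265933
P = 12.5500 * 0.92635291 * 0.65265933 - 11.0900 * 1.00000000 * 0.40347708 = 3.1131

Answer: Price = 3.1131


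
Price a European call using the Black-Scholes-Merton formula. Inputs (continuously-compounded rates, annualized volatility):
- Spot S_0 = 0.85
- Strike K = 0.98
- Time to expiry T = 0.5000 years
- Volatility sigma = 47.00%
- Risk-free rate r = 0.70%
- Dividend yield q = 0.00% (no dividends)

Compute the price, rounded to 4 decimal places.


d1 = (ln(S/K) + (r - q + 0.5*sigma^2) * T) / (sigma * sqrt(T)) = -0.25152306
d2 = d1 - sigma * sqrt(T) = -0.58386325
exp(-rT) = 0.99650612; exp(-qT) = 1.00000000
C = S_0 * exp(-qT) * N(d1) - K * exp(-rT) * N(d2)
N(d1) = 0.40070487; N(d2) = 0.27965616
C = 0.8500 * 1.00000000 * 0.40070487 - 0.9800 * 0.99650612 * 0.27965616 = 0.0675

Answer: Price = 0.0675


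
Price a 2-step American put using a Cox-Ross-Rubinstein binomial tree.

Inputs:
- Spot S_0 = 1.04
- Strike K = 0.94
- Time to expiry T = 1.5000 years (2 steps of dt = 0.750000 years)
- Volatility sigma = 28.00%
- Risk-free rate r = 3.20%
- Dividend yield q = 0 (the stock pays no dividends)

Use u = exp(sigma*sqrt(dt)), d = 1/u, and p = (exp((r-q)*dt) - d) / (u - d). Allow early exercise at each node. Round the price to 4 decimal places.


dt = T/N = 0.750000
u = exp(sigma*sqrt(dt)) = 1.274415; d = 1/u = 0.784674
p = (exp((r-q)*dt) - d) / (u - d) = 0.489272
Discount per step: exp(-r*dt) = 0.976286
Stock lattice S(k, i) with i counting down-moves:
  k=0: S(0,0) = 1.0400
  k=1: S(1,0) = 1.3254; S(1,1) = 0.8161
  k=2: S(2,0) = 1.6891; S(2,1) = 1.0400; S(2,2) = 0.6403
Terminal payoffs V(N, i) = max(K - S_T, 0):
  V(2,0) = 0.000000; V(2,1) = 0.000000; V(2,2) = 0.299658
Backward induction: V(k, i) = exp(-r*dt) * [p * V(k+1, i) + (1-p) * V(k+1, i+1)]; then take max(V_cont, immediate exercise) for American.
  V(1,0) = exp(-r*dt) * [p*0.000000 + (1-p)*0.000000] = 0.000000; exercise = 0.000000; V(1,0) = max -> 0.000000
  V(1,1) = exp(-r*dt) * [p*0.000000 + (1-p)*0.299658] = 0.149415; exercise = 0.123939; V(1,1) = max -> 0.149415
  V(0,0) = exp(-r*dt) * [p*0.000000 + (1-p)*0.149415] = 0.074501; exercise = 0.000000; V(0,0) = max -> 0.074501

Answer: Price = V(0,0) = 0.0745


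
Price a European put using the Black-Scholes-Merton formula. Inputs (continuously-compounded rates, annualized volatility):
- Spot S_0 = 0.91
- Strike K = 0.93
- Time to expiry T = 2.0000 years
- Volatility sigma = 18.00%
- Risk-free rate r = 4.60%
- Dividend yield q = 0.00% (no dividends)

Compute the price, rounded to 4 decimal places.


Answer: Price = 0.0615

Derivation:
d1 = (ln(S/K) + (r - q + 0.5*sigma^2) * T) / (sigma * sqrt(T)) = 0.40328662
d2 = d1 - sigma * sqrt(T) = 0.14872818
exp(-rT) = 0.91210515; exp(-qT) = 1.00000000
P = K * exp(-rT) * N(-d2) - S_0 * exp(-qT) * N(-d1)
N(-d1) = 0.34336869; N(-d2) = 0.44088406
P = 0.9300 * 0.91210515 * 0.44088406 - 0.9100 * 1.00000000 * 0.34336869 = 0.0615


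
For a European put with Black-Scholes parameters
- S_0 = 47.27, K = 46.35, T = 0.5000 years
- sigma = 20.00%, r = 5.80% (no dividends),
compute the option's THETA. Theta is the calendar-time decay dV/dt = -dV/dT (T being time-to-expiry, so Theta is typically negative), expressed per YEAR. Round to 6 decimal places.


d1 = 0.4147503203; d2 = 0.2733289640
phi(d1) = 0.3660638719; exp(-qT) = 1.0000000000; exp(-rT) = 0.9714164645
Theta = -S*exp(-qT)*phi(d1)*sigma/(2*sqrt(T)) + r*K*exp(-rT)*N(-d2) - q*S*exp(-qT)*N(-d1)
N(-d1) = 0.3391623456; N(-d2) = 0.3923001763; sqrt(T) = 0.7071067812
Term 1 = -47.2700 * 1.0000000000 * 0.3660638719 * 0.2000 / (2 * 0.7071067812) = -2.4471324112
Term 2 = 0.0580 * 46.3500 * 0.9714164645 * 0.3923001763 = 1.0244757796
Term 3 = 0 (no dividend yield, q = 0)
Theta = -2.4471324112 + (1.0244757796) + (0.0000000000) = -1.422657

Answer: Theta = -1.422657


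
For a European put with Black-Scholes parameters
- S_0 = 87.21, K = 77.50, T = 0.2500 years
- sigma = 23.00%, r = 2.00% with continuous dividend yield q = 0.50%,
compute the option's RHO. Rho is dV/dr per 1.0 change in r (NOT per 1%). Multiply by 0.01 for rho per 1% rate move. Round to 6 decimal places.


d1 = 1.1165527555; d2 = 1.0015527555
phi(d1) = 0.2138921076; exp(-qT) = 0.9987507809; exp(-rT) = 0.9950124792
N(-d2) = 0.1582798243
Rho = -K*T*exp(-rT)*N(-d2) = -77.5000 * 0.2500 * 0.9950124792 * 0.1582798243 = -3.051377

Answer: Rho = -3.051377


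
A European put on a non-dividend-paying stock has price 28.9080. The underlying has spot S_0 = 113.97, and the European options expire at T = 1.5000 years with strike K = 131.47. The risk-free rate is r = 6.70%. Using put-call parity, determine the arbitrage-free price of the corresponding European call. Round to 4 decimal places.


Answer: Call price = 23.9785

Derivation:
Put-call parity: C - P = S_0 * exp(-qT) - K * exp(-rT).
S_0 * exp(-qT) = 113.9700 * 1.00000000 = 113.97000000
K * exp(-rT) = 131.4700 * 0.90438511 = 118.89951073
C = P + S*exp(-qT) - K*exp(-rT)
C = 28.9080 + 113.97000000 - 118.89951073 = 23.9785


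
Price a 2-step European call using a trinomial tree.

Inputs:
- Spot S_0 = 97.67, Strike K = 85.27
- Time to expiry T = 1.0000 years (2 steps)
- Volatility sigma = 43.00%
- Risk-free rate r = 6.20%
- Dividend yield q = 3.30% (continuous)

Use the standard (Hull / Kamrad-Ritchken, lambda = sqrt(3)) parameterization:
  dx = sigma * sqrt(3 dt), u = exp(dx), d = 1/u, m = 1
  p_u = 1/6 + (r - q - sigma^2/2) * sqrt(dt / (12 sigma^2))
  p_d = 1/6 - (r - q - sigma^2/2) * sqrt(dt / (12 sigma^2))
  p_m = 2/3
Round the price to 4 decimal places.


dt = T/N = 0.500000; dx = sigma*sqrt(3*dt) = 0.526640
u = exp(dx) = 1.693234; d = 1/u = 0.590586
p_u = 0.136546, p_m = 0.666667, p_d = 0.196787
Discount per step: exp(-r*dt) = 0.969476
Stock lattice S(k, j) with j the centered position index:
  k=0: S(0,+0) = 97.6700
  k=1: S(1,-1) = 57.6825; S(1,+0) = 97.6700; S(1,+1) = 165.3782
  k=2: S(2,-2) = 34.0665; S(2,-1) = 57.6825; S(2,+0) = 97.6700; S(2,+1) = 165.3782; S(2,+2) = 280.0239
Terminal payoffs V(N, j) = max(S_T - K, 0):
  V(2,-2) = 0.000000; V(2,-1) = 0.000000; V(2,+0) = 12.400000; V(2,+1) = 80.108162; V(2,+2) = 194.753923
Backward induction: V(k, j) = exp(-r*dt) * [p_u * V(k+1, j+1) + p_m * V(k+1, j) + p_d * V(k+1, j-1)]
  V(1,-1) = exp(-r*dt) * [p_u*12.400000 + p_m*0.000000 + p_d*0.000000] = 1.641493
  V(1,+0) = exp(-r*dt) * [p_u*80.108162 + p_m*12.400000 + p_d*0.000000] = 18.618929
  V(1,+1) = exp(-r*dt) * [p_u*194.753923 + p_m*80.108162 + p_d*12.400000] = 79.922173
  V(0,+0) = exp(-r*dt) * [p_u*79.922173 + p_m*18.618929 + p_d*1.641493] = 22.926871

Answer: Price = V(0,0) = 22.9269


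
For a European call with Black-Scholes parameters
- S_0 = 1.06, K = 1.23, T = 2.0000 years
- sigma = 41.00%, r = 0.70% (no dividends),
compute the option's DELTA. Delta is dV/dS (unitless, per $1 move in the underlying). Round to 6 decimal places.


d1 = 0.0575252730; d2 = -0.5223022875
phi(d1) = 0.3982827449; exp(-qT) = 1.0000000000; exp(-rT) = 0.9860975443
N(d1) = 0.5229366128
Delta = exp(-qT) * N(d1) = 1.0000000000 * 0.5229366128 = 0.522937

Answer: Delta = 0.522937


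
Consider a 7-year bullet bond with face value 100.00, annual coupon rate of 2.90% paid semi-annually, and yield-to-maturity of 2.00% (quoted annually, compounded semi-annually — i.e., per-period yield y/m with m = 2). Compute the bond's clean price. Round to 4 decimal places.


Coupon per period c = face * coupon_rate / m = 1.450000
Periods per year m = 2; per-period yield y/m = 0.010000
Number of cashflows N = 14
Cashflows (t years, CF_t, discount factor 1/(1+y/m)^(m*t), PV):
  t = 0.5000: CF_t = 1.450000, DF = 0.990099, PV = 1.435644
  t = 1.0000: CF_t = 1.450000, DF = 0.980296, PV = 1.421429
  t = 1.5000: CF_t = 1.450000, DF = 0.970590, PV = 1.407356
  t = 2.0000: CF_t = 1.450000, DF = 0.960980, PV = 1.393421
  t = 2.5000: CF_t = 1.450000, DF = 0.951466, PV = 1.379625
  t = 3.0000: CF_t = 1.450000, DF = 0.942045, PV = 1.365966
  t = 3.5000: CF_t = 1.450000, DF = 0.932718, PV = 1.352441
  t = 4.0000: CF_t = 1.450000, DF = 0.923483, PV = 1.339051
  t = 4.5000: CF_t = 1.450000, DF = 0.914340, PV = 1.325793
  t = 5.0000: CF_t = 1.450000, DF = 0.905287, PV = 1.312666
  t = 5.5000: CF_t = 1.450000, DF = 0.896324, PV = 1.299669
  t = 6.0000: CF_t = 1.450000, DF = 0.887449, PV = 1.286801
  t = 6.5000: CF_t = 1.450000, DF = 0.878663, PV = 1.274061
  t = 7.0000: CF_t = 101.450000, DF = 0.869963, PV = 88.257743
Price P = sum_t PV_t = 105.851666

Answer: Price = 105.8517


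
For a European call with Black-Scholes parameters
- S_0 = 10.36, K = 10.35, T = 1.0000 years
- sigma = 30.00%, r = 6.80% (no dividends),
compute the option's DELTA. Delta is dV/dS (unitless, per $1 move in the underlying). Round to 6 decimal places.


d1 = 0.3798857237; d2 = 0.0798857237
phi(d1) = 0.3711699946; exp(-qT) = 1.0000000000; exp(-rT) = 0.9342604736
N(d1) = 0.6479848774
Delta = exp(-qT) * N(d1) = 1.0000000000 * 0.6479848774 = 0.647985

Answer: Delta = 0.647985


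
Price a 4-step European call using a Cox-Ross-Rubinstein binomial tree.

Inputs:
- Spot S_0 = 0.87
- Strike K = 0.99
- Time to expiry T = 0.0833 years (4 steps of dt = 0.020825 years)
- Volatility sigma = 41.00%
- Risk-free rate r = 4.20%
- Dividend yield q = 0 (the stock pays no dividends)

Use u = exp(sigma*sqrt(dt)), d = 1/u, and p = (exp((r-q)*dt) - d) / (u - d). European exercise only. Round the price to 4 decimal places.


dt = T/N = 0.020825
u = exp(sigma*sqrt(dt)) = 1.060952; d = 1/u = 0.942550
p = (exp((r-q)*dt) - d) / (u - d) = 0.492603
Discount per step: exp(-r*dt) = 0.999126
Stock lattice S(k, i) with i counting down-moves:
  k=0: S(0,0) = 0.8700
  k=1: S(1,0) = 0.9230; S(1,1) = 0.8200
  k=2: S(2,0) = 0.9793; S(2,1) = 0.8700; S(2,2) = 0.7729
  k=3: S(3,0) = 1.0390; S(3,1) = 0.9230; S(3,2) = 0.8200; S(3,3) = 0.7285
  k=4: S(4,0) = 1.1023; S(4,1) = 0.9793; S(4,2) = 0.8700; S(4,3) = 0.7729; S(4,4) = 0.6867
Terminal payoffs V(N, i) = max(S_T - K, 0):
  V(4,0) = 0.112306; V(4,1) = 0.000000; V(4,2) = 0.000000; V(4,3) = 0.000000; V(4,4) = 0.000000
Backward induction: V(k, i) = exp(-r*dt) * [p * V(k+1, i) + (1-p) * V(k+1, i+1)].
  V(3,0) = exp(-r*dt) * [p*0.112306 + (1-p)*0.000000] = 0.055274
  V(3,1) = exp(-r*dt) * [p*0.000000 + (1-p)*0.000000] = 0.000000
  V(3,2) = exp(-r*dt) * [p*0.000000 + (1-p)*0.000000] = 0.000000
  V(3,3) = exp(-r*dt) * [p*0.000000 + (1-p)*0.000000] = 0.000000
  V(2,0) = exp(-r*dt) * [p*0.055274 + (1-p)*0.000000] = 0.027204
  V(2,1) = exp(-r*dt) * [p*0.000000 + (1-p)*0.000000] = 0.000000
  V(2,2) = exp(-r*dt) * [p*0.000000 + (1-p)*0.000000] = 0.000000
  V(1,0) = exp(-r*dt) * [p*0.027204 + (1-p)*0.000000] = 0.013389
  V(1,1) = exp(-r*dt) * [p*0.000000 + (1-p)*0.000000] = 0.000000
  V(0,0) = exp(-r*dt) * [p*0.013389 + (1-p)*0.000000] = 0.006590

Answer: Price = V(0,0) = 0.0066


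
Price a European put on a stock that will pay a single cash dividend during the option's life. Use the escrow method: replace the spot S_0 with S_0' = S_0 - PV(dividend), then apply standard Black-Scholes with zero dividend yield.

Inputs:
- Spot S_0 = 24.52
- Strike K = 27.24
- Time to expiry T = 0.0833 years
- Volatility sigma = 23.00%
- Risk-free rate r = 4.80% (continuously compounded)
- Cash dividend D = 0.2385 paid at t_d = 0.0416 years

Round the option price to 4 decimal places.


PV(D) = D * exp(-r * t_d) = 0.2385 * 0.99800519 = 0.23802424
S_0' = S_0 - PV(D) = 24.5200 - 0.23802424 = 24.28197576
d1 = (ln(S_0'/K) + (r + sigma^2/2)*T) / (sigma*sqrt(T)) = -1.63825221
d2 = d1 - sigma*sqrt(T) = -1.70463421
exp(-rT) = 0.99600958
N(-d1) = 0.94931545; N(-d2) = 0.95586867
P = K * exp(-rT) * N(-d2) - S_0' * N(-d1) = 27.2400 * 0.99600958 * 0.95586867 - 24.28197576 * 0.94931545 = 2.8827

Answer: Price = 2.8827


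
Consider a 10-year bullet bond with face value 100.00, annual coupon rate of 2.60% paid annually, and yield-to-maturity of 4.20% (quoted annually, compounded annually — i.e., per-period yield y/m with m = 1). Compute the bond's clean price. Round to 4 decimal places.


Answer: Price = 87.1508

Derivation:
Coupon per period c = face * coupon_rate / m = 2.600000
Periods per year m = 1; per-period yield y/m = 0.042000
Number of cashflows N = 10
Cashflows (t years, CF_t, discount factor 1/(1+y/m)^(m*t), PV):
  t = 1.0000: CF_t = 2.600000, DF = 0.959693, PV = 2.495202
  t = 2.0000: CF_t = 2.600000, DF = 0.921010, PV = 2.394627
  t = 3.0000: CF_t = 2.600000, DF = 0.883887, PV = 2.298107
  t = 4.0000: CF_t = 2.600000, DF = 0.848260, PV = 2.205477
  t = 5.0000: CF_t = 2.600000, DF = 0.814069, PV = 2.116580
  t = 6.0000: CF_t = 2.600000, DF = 0.781257, PV = 2.031267
  t = 7.0000: CF_t = 2.600000, DF = 0.749766, PV = 1.949393
  t = 8.0000: CF_t = 2.600000, DF = 0.719545, PV = 1.870818
  t = 9.0000: CF_t = 2.600000, DF = 0.690543, PV = 1.795411
  t = 10.0000: CF_t = 102.600000, DF = 0.662709, PV = 67.993934
Price P = sum_t PV_t = 87.150816


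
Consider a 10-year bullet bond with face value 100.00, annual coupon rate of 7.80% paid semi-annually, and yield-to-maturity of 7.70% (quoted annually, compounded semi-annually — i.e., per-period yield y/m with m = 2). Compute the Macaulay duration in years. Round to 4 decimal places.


Coupon per period c = face * coupon_rate / m = 3.900000
Periods per year m = 2; per-period yield y/m = 0.038500
Number of cashflows N = 20
Cashflows (t years, CF_t, discount factor 1/(1+y/m)^(m*t), PV):
  t = 0.5000: CF_t = 3.900000, DF = 0.962927, PV = 3.755416
  t = 1.0000: CF_t = 3.900000, DF = 0.927229, PV = 3.616193
  t = 1.5000: CF_t = 3.900000, DF = 0.892854, PV = 3.482131
  t = 2.0000: CF_t = 3.900000, DF = 0.859754, PV = 3.353039
  t = 2.5000: CF_t = 3.900000, DF = 0.827880, PV = 3.228733
  t = 3.0000: CF_t = 3.900000, DF = 0.797188, PV = 3.109035
  t = 3.5000: CF_t = 3.900000, DF = 0.767635, PV = 2.993775
  t = 4.0000: CF_t = 3.900000, DF = 0.739176, PV = 2.882787
  t = 4.5000: CF_t = 3.900000, DF = 0.711773, PV = 2.775915
  t = 5.0000: CF_t = 3.900000, DF = 0.685386, PV = 2.673004
  t = 5.5000: CF_t = 3.900000, DF = 0.659977, PV = 2.573908
  t = 6.0000: CF_t = 3.900000, DF = 0.635509, PV = 2.478487
  t = 6.5000: CF_t = 3.900000, DF = 0.611949, PV = 2.386603
  t = 7.0000: CF_t = 3.900000, DF = 0.589263, PV = 2.298125
  t = 7.5000: CF_t = 3.900000, DF = 0.567417, PV = 2.212927
  t = 8.0000: CF_t = 3.900000, DF = 0.546381, PV = 2.130888
  t = 8.5000: CF_t = 3.900000, DF = 0.526126, PV = 2.051890
  t = 9.0000: CF_t = 3.900000, DF = 0.506621, PV = 1.975821
  t = 9.5000: CF_t = 3.900000, DF = 0.487839, PV = 1.902572
  t = 10.0000: CF_t = 103.900000, DF = 0.469753, PV = 48.807384
Price P = sum_t PV_t = 100.688632
Macaulay numerator sum_t t * PV_t:
  t * PV_t at t = 0.5000: 1.877708
  t * PV_t at t = 1.0000: 3.616193
  t * PV_t at t = 1.5000: 5.223196
  t * PV_t at t = 2.0000: 6.706078
  t * PV_t at t = 2.5000: 8.071832
  t * PV_t at t = 3.0000: 9.327105
  t * PV_t at t = 3.5000: 10.478211
  t * PV_t at t = 4.0000: 11.531149
  t * PV_t at t = 4.5000: 12.491616
  t * PV_t at t = 5.0000: 13.365020
  t * PV_t at t = 5.5000: 14.156497
  t * PV_t at t = 6.0000: 14.870920
  t * PV_t at t = 6.5000: 15.512916
  t * PV_t at t = 7.0000: 16.086873
  t * PV_t at t = 7.5000: 16.596953
  t * PV_t at t = 8.0000: 17.047103
  t * PV_t at t = 8.5000: 17.441066
  t * PV_t at t = 9.0000: 17.782389
  t * PV_t at t = 9.5000: 18.074434
  t * PV_t at t = 10.0000: 488.073839
Macaulay duration D = (sum_t t * PV_t) / P = 718.331097 / 100.688632 = 7.134183

Answer: Macaulay duration = 7.1342 years


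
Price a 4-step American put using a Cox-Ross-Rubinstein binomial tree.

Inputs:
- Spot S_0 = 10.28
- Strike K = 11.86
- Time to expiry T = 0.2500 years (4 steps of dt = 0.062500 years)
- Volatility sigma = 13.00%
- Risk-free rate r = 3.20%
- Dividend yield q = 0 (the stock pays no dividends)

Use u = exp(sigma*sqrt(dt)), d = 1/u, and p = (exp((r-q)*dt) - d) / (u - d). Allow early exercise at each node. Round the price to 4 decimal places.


Answer: Price = V(0,0) = 1.5800

Derivation:
dt = T/N = 0.062500
u = exp(sigma*sqrt(dt)) = 1.033034; d = 1/u = 0.968022
p = (exp((r-q)*dt) - d) / (u - d) = 0.522670
Discount per step: exp(-r*dt) = 0.998002
Stock lattice S(k, i) with i counting down-moves:
  k=0: S(0,0) = 10.2800
  k=1: S(1,0) = 10.6196; S(1,1) = 9.9513
  k=2: S(2,0) = 10.9704; S(2,1) = 10.2800; S(2,2) = 9.6331
  k=3: S(3,0) = 11.3328; S(3,1) = 10.6196; S(3,2) = 9.9513; S(3,3) = 9.3250
  k=4: S(4,0) = 11.7072; S(4,1) = 10.9704; S(4,2) = 10.2800; S(4,3) = 9.6331; S(4,4) = 9.0268
Terminal payoffs V(N, i) = max(K - S_T, 0):
  V(4,0) = 0.152844; V(4,1) = 0.889605; V(4,2) = 1.580000; V(4,3) = 2.226946; V(4,4) = 2.833179
Backward induction: V(k, i) = exp(-r*dt) * [p * V(k+1, i) + (1-p) * V(k+1, i+1)]; then take max(V_cont, immediate exercise) for American.
  V(3,0) = exp(-r*dt) * [p*0.152844 + (1-p)*0.889605] = 0.503514; exercise = 0.527210; V(3,0) = max -> 0.527210
  V(3,1) = exp(-r*dt) * [p*0.889605 + (1-p)*1.580000] = 1.216715; exercise = 1.240412; V(3,1) = max -> 1.240412
  V(3,2) = exp(-r*dt) * [p*1.580000 + (1-p)*2.226946] = 1.885033; exercise = 1.908729; V(3,2) = max -> 1.908729
  V(3,3) = exp(-r*dt) * [p*2.226946 + (1-p)*2.833179] = 2.511292; exercise = 2.534988; V(3,3) = max -> 2.534988
  V(2,0) = exp(-r*dt) * [p*0.527210 + (1-p)*1.240412] = 0.865909; exercise = 0.889605; V(2,0) = max -> 0.889605
  V(2,1) = exp(-r*dt) * [p*1.240412 + (1-p)*1.908729] = 1.556304; exercise = 1.580000; V(2,1) = max -> 1.580000
  V(2,2) = exp(-r*dt) * [p*1.908729 + (1-p)*2.534988] = 2.203250; exercise = 2.226946; V(2,2) = max -> 2.226946
  V(1,0) = exp(-r*dt) * [p*0.889605 + (1-p)*1.580000] = 1.216715; exercise = 1.240412; V(1,0) = max -> 1.240412
  V(1,1) = exp(-r*dt) * [p*1.580000 + (1-p)*2.226946] = 1.885033; exercise = 1.908729; V(1,1) = max -> 1.908729
  V(0,0) = exp(-r*dt) * [p*1.240412 + (1-p)*1.908729] = 1.556304; exercise = 1.580000; V(0,0) = max -> 1.580000


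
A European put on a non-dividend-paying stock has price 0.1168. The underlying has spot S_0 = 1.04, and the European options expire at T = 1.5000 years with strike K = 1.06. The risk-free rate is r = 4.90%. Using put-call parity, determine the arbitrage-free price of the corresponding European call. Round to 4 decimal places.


Put-call parity: C - P = S_0 * exp(-qT) - K * exp(-rT).
S_0 * exp(-qT) = 1.0400 * 1.00000000 = 1.04000000
K * exp(-rT) = 1.0600 * 0.92913615 = 0.98488431
C = P + S*exp(-qT) - K*exp(-rT)
C = 0.1168 + 1.04000000 - 0.98488431 = 0.1719

Answer: Call price = 0.1719


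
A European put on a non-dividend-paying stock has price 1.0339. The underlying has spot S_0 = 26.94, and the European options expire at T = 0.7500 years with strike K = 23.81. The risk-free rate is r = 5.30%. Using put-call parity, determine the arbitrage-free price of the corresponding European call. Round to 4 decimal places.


Answer: Call price = 5.0918

Derivation:
Put-call parity: C - P = S_0 * exp(-qT) - K * exp(-rT).
S_0 * exp(-qT) = 26.9400 * 1.00000000 = 26.94000000
K * exp(-rT) = 23.8100 * 0.96102967 = 22.88211636
C = P + S*exp(-qT) - K*exp(-rT)
C = 1.0339 + 26.94000000 - 22.88211636 = 5.0918


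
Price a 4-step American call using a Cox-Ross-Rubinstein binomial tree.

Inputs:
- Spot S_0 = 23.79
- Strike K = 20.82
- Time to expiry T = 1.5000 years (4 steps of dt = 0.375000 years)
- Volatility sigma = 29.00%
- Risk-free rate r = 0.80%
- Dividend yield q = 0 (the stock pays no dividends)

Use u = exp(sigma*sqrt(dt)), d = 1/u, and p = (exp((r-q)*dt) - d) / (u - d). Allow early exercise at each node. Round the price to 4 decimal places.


dt = T/N = 0.375000
u = exp(sigma*sqrt(dt)) = 1.194333; d = 1/u = 0.837287
p = (exp((r-q)*dt) - d) / (u - d) = 0.464134
Discount per step: exp(-r*dt) = 0.997004
Stock lattice S(k, i) with i counting down-moves:
  k=0: S(0,0) = 23.7900
  k=1: S(1,0) = 28.4132; S(1,1) = 19.9191
  k=2: S(2,0) = 33.9348; S(2,1) = 23.7900; S(2,2) = 16.6780
  k=3: S(3,0) = 40.5295; S(3,1) = 28.4132; S(3,2) = 19.9191; S(3,3) = 13.9643
  k=4: S(4,0) = 48.4057; S(4,1) = 33.9348; S(4,2) = 23.7900; S(4,3) = 16.6780; S(4,4) = 11.6921
Terminal payoffs V(N, i) = max(S_T - K, 0):
  V(4,0) = 27.585689; V(4,1) = 13.114810; V(4,2) = 2.970000; V(4,3) = 0.000000; V(4,4) = 0.000000
Backward induction: V(k, i) = exp(-r*dt) * [p * V(k+1, i) + (1-p) * V(k+1, i+1)]; then take max(V_cont, immediate exercise) for American.
  V(3,0) = exp(-r*dt) * [p*27.585689 + (1-p)*13.114810] = 19.771836; exercise = 19.709469; V(3,0) = max -> 19.771836
  V(3,1) = exp(-r*dt) * [p*13.114810 + (1-p)*2.970000] = 7.655552; exercise = 7.593186; V(3,1) = max -> 7.655552
  V(3,2) = exp(-r*dt) * [p*2.970000 + (1-p)*0.000000] = 1.374349; exercise = 0.000000; V(3,2) = max -> 1.374349
  V(3,3) = exp(-r*dt) * [p*0.000000 + (1-p)*0.000000] = 0.000000; exercise = 0.000000; V(3,3) = max -> 0.000000
  V(2,0) = exp(-r*dt) * [p*19.771836 + (1-p)*7.655552] = 13.239356; exercise = 13.114810; V(2,0) = max -> 13.239356
  V(2,1) = exp(-r*dt) * [p*7.655552 + (1-p)*1.374349] = 4.276821; exercise = 2.970000; V(2,1) = max -> 4.276821
  V(2,2) = exp(-r*dt) * [p*1.374349 + (1-p)*0.000000] = 0.635972; exercise = 0.000000; V(2,2) = max -> 0.635972
  V(1,0) = exp(-r*dt) * [p*13.239356 + (1-p)*4.276821] = 8.411368; exercise = 7.593186; V(1,0) = max -> 8.411368
  V(1,1) = exp(-r*dt) * [p*4.276821 + (1-p)*0.635972] = 2.318847; exercise = 0.000000; V(1,1) = max -> 2.318847
  V(0,0) = exp(-r*dt) * [p*8.411368 + (1-p)*2.318847] = 5.131178; exercise = 2.970000; V(0,0) = max -> 5.131178

Answer: Price = V(0,0) = 5.1312


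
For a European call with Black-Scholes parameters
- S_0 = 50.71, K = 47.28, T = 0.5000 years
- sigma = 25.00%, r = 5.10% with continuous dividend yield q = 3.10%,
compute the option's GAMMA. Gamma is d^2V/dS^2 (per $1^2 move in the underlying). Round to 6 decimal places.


d1 = 0.5411389581; d2 = 0.3643622628
phi(d1) = 0.3446057672; exp(-qT) = 0.9846195068; exp(-rT) = 0.9748223790
Gamma = exp(-qT) * phi(d1) / (S * sigma * sqrt(T)) = 0.9846195068 * 0.3446057672 / (50.7100 * 0.2500 * 0.7071067812) = 0.037851

Answer: Gamma = 0.037851


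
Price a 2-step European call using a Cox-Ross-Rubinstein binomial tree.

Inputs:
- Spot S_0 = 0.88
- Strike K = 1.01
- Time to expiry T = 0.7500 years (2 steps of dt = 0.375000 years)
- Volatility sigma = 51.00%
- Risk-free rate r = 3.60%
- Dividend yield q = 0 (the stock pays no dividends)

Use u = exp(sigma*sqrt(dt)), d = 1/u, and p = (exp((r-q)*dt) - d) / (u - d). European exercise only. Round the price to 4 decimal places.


dt = T/N = 0.375000
u = exp(sigma*sqrt(dt)) = 1.366578; d = 1/u = 0.731755
p = (exp((r-q)*dt) - d) / (u - d) = 0.443961
Discount per step: exp(-r*dt) = 0.986591
Stock lattice S(k, i) with i counting down-moves:
  k=0: S(0,0) = 0.8800
  k=1: S(1,0) = 1.2026; S(1,1) = 0.6439
  k=2: S(2,0) = 1.6434; S(2,1) = 0.8800; S(2,2) = 0.4712
Terminal payoffs V(N, i) = max(S_T - K, 0):
  V(2,0) = 0.633432; V(2,1) = 0.000000; V(2,2) = 0.000000
Backward induction: V(k, i) = exp(-r*dt) * [p * V(k+1, i) + (1-p) * V(k+1, i+1)].
  V(1,0) = exp(-r*dt) * [p*0.633432 + (1-p)*0.000000] = 0.277448
  V(1,1) = exp(-r*dt) * [p*0.000000 + (1-p)*0.000000] = 0.000000
  V(0,0) = exp(-r*dt) * [p*0.277448 + (1-p)*0.000000] = 0.121524

Answer: Price = V(0,0) = 0.1215


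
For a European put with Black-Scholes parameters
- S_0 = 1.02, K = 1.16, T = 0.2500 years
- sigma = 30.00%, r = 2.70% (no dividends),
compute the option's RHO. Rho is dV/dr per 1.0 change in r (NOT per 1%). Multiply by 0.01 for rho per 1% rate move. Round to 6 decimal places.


d1 = -0.7374491855; d2 = -0.8874491855
phi(d1) = 0.3039615141; exp(-qT) = 1.0000000000; exp(-rT) = 0.9932727301
N(-d2) = 0.8125814437
Rho = -K*T*exp(-rT)*N(-d2) = -1.1600 * 0.2500 * 0.9932727301 * 0.8125814437 = -0.234063

Answer: Rho = -0.234063


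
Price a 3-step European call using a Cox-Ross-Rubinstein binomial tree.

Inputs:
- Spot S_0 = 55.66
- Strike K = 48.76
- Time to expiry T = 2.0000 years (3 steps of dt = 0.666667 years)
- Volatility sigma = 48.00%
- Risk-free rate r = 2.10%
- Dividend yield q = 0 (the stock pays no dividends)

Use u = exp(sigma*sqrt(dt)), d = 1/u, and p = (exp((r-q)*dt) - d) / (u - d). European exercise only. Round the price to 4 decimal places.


dt = T/N = 0.666667
u = exp(sigma*sqrt(dt)) = 1.479817; d = 1/u = 0.675759
p = (exp((r-q)*dt) - d) / (u - d) = 0.420790
Discount per step: exp(-r*dt) = 0.986098
Stock lattice S(k, i) with i counting down-moves:
  k=0: S(0,0) = 55.6600
  k=1: S(1,0) = 82.3666; S(1,1) = 37.6128
  k=2: S(2,0) = 121.8875; S(2,1) = 55.6600; S(2,2) = 25.4172
  k=3: S(3,0) = 180.3712; S(3,1) = 82.3666; S(3,2) = 37.6128; S(3,3) = 17.1759
Terminal payoffs V(N, i) = max(S_T - K, 0):
  V(3,0) = 131.611179; V(3,1) = 33.606608; V(3,2) = 0.000000; V(3,3) = 0.000000
Backward induction: V(k, i) = exp(-r*dt) * [p * V(k+1, i) + (1-p) * V(k+1, i+1)].
  V(2,0) = exp(-r*dt) * [p*131.611179 + (1-p)*33.606608] = 73.805382
  V(2,1) = exp(-r*dt) * [p*33.606608 + (1-p)*0.000000] = 13.944716
  V(2,2) = exp(-r*dt) * [p*0.000000 + (1-p)*0.000000] = 0.000000
  V(1,0) = exp(-r*dt) * [p*73.805382 + (1-p)*13.944716] = 38.589418
  V(1,1) = exp(-r*dt) * [p*13.944716 + (1-p)*0.000000] = 5.786217
  V(0,0) = exp(-r*dt) * [p*38.589418 + (1-p)*5.786217] = 19.317125

Answer: Price = V(0,0) = 19.3171


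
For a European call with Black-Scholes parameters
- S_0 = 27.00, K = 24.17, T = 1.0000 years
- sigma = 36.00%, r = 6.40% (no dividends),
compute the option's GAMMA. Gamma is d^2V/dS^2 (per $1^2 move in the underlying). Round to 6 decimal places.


d1 = 0.6653463091; d2 = 0.3053463091
phi(d1) = 0.3197290410; exp(-qT) = 1.0000000000; exp(-rT) = 0.9380049995
Gamma = exp(-qT) * phi(d1) / (S * sigma * sqrt(T)) = 1.0000000000 * 0.3197290410 / (27.0000 * 0.3600 * 1.0000000000) = 0.032894

Answer: Gamma = 0.032894


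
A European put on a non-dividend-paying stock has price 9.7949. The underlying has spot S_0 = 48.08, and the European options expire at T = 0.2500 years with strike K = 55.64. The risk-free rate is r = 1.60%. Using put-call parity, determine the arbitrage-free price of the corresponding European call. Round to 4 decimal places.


Answer: Call price = 2.4570

Derivation:
Put-call parity: C - P = S_0 * exp(-qT) - K * exp(-rT).
S_0 * exp(-qT) = 48.0800 * 1.00000000 = 48.08000000
K * exp(-rT) = 55.6400 * 0.99600799 = 55.41788453
C = P + S*exp(-qT) - K*exp(-rT)
C = 9.7949 + 48.08000000 - 55.41788453 = 2.4570


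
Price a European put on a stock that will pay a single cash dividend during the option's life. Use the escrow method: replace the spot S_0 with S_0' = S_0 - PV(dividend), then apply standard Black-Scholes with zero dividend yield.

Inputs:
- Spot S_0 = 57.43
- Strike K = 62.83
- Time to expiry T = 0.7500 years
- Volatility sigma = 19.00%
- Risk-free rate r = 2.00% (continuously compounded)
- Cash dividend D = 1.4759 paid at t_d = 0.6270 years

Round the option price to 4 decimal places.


Answer: Price = 7.5232

Derivation:
PV(D) = D * exp(-r * t_d) = 1.4759 * 0.98753830 = 1.45750777
S_0' = S_0 - PV(D) = 57.4300 - 1.45750777 = 55.97249223
d1 = (ln(S_0'/K) + (r + sigma^2/2)*T) / (sigma*sqrt(T)) = -0.52894283
d2 = d1 - sigma*sqrt(T) = -0.69348766
exp(-rT) = 0.98511194
N(-d1) = 0.70157745; N(-d2) = 0.75599822
P = K * exp(-rT) * N(-d2) - S_0' * N(-d1) = 62.8300 * 0.98511194 * 0.75599822 - 55.97249223 * 0.70157745 = 7.5232


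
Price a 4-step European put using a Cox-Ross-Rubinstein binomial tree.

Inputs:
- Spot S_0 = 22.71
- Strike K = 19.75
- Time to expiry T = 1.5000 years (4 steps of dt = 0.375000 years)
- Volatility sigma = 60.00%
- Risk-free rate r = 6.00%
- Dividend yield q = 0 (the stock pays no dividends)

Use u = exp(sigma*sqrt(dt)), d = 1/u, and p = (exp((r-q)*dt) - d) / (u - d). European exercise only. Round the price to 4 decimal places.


Answer: Price = V(0,0) = 3.8176

Derivation:
dt = T/N = 0.375000
u = exp(sigma*sqrt(dt)) = 1.444009; d = 1/u = 0.692516
p = (exp((r-q)*dt) - d) / (u - d) = 0.439444
Discount per step: exp(-r*dt) = 0.977751
Stock lattice S(k, i) with i counting down-moves:
  k=0: S(0,0) = 22.7100
  k=1: S(1,0) = 32.7935; S(1,1) = 15.7270
  k=2: S(2,0) = 47.3540; S(2,1) = 22.7100; S(2,2) = 10.8912
  k=3: S(3,0) = 68.3797; S(3,1) = 32.7935; S(3,2) = 15.7270; S(3,3) = 7.5424
  k=4: S(4,0) = 98.7409; S(4,1) = 47.3540; S(4,2) = 22.7100; S(4,3) = 10.8912; S(4,4) = 5.2232
Terminal payoffs V(N, i) = max(K - S_T, 0):
  V(4,0) = 0.000000; V(4,1) = 0.000000; V(4,2) = 0.000000; V(4,3) = 8.858764; V(4,4) = 14.526793
Backward induction: V(k, i) = exp(-r*dt) * [p * V(k+1, i) + (1-p) * V(k+1, i+1)].
  V(3,0) = exp(-r*dt) * [p*0.000000 + (1-p)*0.000000] = 0.000000
  V(3,1) = exp(-r*dt) * [p*0.000000 + (1-p)*0.000000] = 0.000000
  V(3,2) = exp(-r*dt) * [p*0.000000 + (1-p)*8.858764] = 4.855354
  V(3,3) = exp(-r*dt) * [p*8.858764 + (1-p)*14.526793] = 11.768228
  V(2,0) = exp(-r*dt) * [p*0.000000 + (1-p)*0.000000] = 0.000000
  V(2,1) = exp(-r*dt) * [p*0.000000 + (1-p)*4.855354] = 2.661146
  V(2,2) = exp(-r*dt) * [p*4.855354 + (1-p)*11.768228] = 8.536169
  V(1,0) = exp(-r*dt) * [p*0.000000 + (1-p)*2.661146] = 1.458533
  V(1,1) = exp(-r*dt) * [p*2.661146 + (1-p)*8.536169] = 5.821950
  V(0,0) = exp(-r*dt) * [p*1.458533 + (1-p)*5.821950] = 3.817605


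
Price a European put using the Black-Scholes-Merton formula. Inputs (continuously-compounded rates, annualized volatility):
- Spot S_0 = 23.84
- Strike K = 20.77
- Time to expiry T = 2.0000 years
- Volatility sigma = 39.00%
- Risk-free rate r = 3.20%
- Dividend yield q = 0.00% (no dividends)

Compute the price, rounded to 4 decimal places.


Answer: Price = 2.8303

Derivation:
d1 = (ln(S/K) + (r - q + 0.5*sigma^2) * T) / (sigma * sqrt(T)) = 0.64175417
d2 = d1 - sigma * sqrt(T) = 0.09021088
exp(-rT) = 0.93800500; exp(-qT) = 1.00000000
P = K * exp(-rT) * N(-d2) - S_0 * exp(-qT) * N(-d1)
N(-d1) = 0.26051641; N(-d2) = 0.46405982
P = 20.7700 * 0.93800500 * 0.46405982 - 23.8400 * 1.00000000 * 0.26051641 = 2.8303


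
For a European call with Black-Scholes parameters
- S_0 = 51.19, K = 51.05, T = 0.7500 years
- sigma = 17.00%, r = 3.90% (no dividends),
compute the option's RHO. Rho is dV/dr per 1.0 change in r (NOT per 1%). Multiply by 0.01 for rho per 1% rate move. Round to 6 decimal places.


Answer: Rho = 20.715769

Derivation:
d1 = 0.2908905013; d2 = 0.1436661827
phi(d1) = 0.3824156492; exp(-qT) = 1.0000000000; exp(-rT) = 0.9711736407
N(d2) = 0.5571179618
Rho = K*T*exp(-rT)*N(d2) = 51.0500 * 0.7500 * 0.9711736407 * 0.5571179618 = 20.715769


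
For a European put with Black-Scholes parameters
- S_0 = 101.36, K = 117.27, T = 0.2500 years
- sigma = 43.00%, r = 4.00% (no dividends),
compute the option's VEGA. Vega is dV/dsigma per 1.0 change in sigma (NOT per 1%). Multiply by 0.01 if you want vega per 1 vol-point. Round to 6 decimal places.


Answer: Vega = 17.623562

Derivation:
d1 = -0.5241299184; d2 = -0.7391299184
phi(d1) = 0.3477419425; exp(-qT) = 1.0000000000; exp(-rT) = 0.9900498337
Vega = S * exp(-qT) * phi(d1) * sqrt(T) = 101.3600 * 1.0000000000 * 0.3477419425 * 0.5000000000 = 17.623562


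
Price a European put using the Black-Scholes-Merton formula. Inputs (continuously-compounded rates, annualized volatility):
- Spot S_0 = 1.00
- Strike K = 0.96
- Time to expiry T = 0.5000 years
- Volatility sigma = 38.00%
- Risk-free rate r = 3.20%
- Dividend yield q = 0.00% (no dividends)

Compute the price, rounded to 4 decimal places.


d1 = (ln(S/K) + (r - q + 0.5*sigma^2) * T) / (sigma * sqrt(T)) = 0.34581985
d2 = d1 - sigma * sqrt(T) = 0.07711928
exp(-rT) = 0.98412732; exp(-qT) = 1.00000000
P = K * exp(-rT) * N(-d2) - S_0 * exp(-qT) * N(-d1)
N(-d1) = 0.36473905; N(-d2) = 0.46926433
P = 0.9600 * 0.98412732 * 0.46926433 - 1.0000 * 1.00000000 * 0.36473905 = 0.0786

Answer: Price = 0.0786


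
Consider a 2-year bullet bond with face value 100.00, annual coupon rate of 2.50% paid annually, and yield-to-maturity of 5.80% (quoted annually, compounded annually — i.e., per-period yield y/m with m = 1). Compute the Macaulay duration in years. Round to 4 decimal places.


Answer: Macaulay duration = 1.9748 years

Derivation:
Coupon per period c = face * coupon_rate / m = 2.500000
Periods per year m = 1; per-period yield y/m = 0.058000
Number of cashflows N = 2
Cashflows (t years, CF_t, discount factor 1/(1+y/m)^(m*t), PV):
  t = 1.0000: CF_t = 2.500000, DF = 0.945180, PV = 2.362949
  t = 2.0000: CF_t = 102.500000, DF = 0.893364, PV = 91.569856
Price P = sum_t PV_t = 93.932805
Macaulay numerator sum_t t * PV_t:
  t * PV_t at t = 1.0000: 2.362949
  t * PV_t at t = 2.0000: 183.139711
Macaulay duration D = (sum_t t * PV_t) / P = 185.502660 / 93.932805 = 1.974844


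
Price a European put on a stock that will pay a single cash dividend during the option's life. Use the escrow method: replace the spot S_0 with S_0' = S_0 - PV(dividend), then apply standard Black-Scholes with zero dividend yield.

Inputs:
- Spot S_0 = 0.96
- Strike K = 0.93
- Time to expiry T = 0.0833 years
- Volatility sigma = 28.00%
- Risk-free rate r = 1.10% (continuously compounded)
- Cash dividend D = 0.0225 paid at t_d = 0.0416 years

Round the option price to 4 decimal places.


Answer: Price = 0.0261

Derivation:
PV(D) = D * exp(-r * t_d) = 0.0225 * 0.99954250 = 0.02248971
S_0' = S_0 - PV(D) = 0.9600 - 0.02248971 = 0.93751029
d1 = (ln(S_0'/K) + (r + sigma^2/2)*T) / (sigma*sqrt(T)) = 0.15127308
d2 = d1 - sigma*sqrt(T) = 0.07046021
exp(-rT) = 0.99908412
N(-d1) = 0.43988015; N(-d2) = 0.47191369
P = K * exp(-rT) * N(-d2) - S_0' * N(-d1) = 0.9300 * 0.99908412 * 0.47191369 - 0.93751029 * 0.43988015 = 0.0261


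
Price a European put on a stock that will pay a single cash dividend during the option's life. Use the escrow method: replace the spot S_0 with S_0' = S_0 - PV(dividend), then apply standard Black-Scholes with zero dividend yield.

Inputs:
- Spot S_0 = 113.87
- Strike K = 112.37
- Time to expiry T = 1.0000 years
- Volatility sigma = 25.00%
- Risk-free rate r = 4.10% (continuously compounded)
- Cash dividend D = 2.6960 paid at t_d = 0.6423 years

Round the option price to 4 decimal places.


PV(D) = D * exp(-r * t_d) = 2.6960 * 0.97400942 = 2.62592941
S_0' = S_0 - PV(D) = 113.8700 - 2.62592941 = 111.24407059
d1 = (ln(S_0'/K) + (r + sigma^2/2)*T) / (sigma*sqrt(T)) = 0.24871849
d2 = d1 - sigma*sqrt(T) = -0.00128151
exp(-rT) = 0.95982913
N(-d1) = 0.40178927; N(-d2) = 0.50051125
P = K * exp(-rT) * N(-d2) - S_0' * N(-d1) = 112.3700 * 0.95982913 * 0.50051125 - 111.24407059 * 0.40178927 = 9.2865

Answer: Price = 9.2865
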